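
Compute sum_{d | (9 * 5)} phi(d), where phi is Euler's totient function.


First, 9 * 5 = 45. One classical identity is sum_{d | n} phi(d) = n (each k in [1, n] has a unique gcd with n, and among the k's with gcd(k, n) = n/d there are phi(d) of them). So the sum equals 45. We also verify directly:
Divisors of 45: 1, 3, 5, 9, 15, 45.
phi values: 1, 2, 4, 6, 8, 24.
Sum = 45.

45


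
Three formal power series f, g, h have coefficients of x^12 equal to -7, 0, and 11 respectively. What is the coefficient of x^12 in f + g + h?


Series addition is componentwise:
-7 + 0 + 11
= 4

4


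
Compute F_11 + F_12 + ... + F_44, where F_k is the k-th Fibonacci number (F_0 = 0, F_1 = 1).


Use the identity sum_{k=0}^{N} F_k = F_{N+2} - 1 (which follows from F_{k+2} - F_{k+1} = F_k). Then
sum_{k=11}^{44} F_k = (F_{46} - 1) - (F_{12} - 1) = F_{46} - F_{12}.
Computing: F_{46} = 1836311903, F_{12} = 144, so
Sum = 1836311903 - 144 = 1836311759.

1836311759


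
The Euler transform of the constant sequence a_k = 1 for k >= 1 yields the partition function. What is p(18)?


The Euler transform converts the sequence a_k = 1 into the number of integer partitions.
Using the recurrence or dynamic programming:
p(18) = 385

385


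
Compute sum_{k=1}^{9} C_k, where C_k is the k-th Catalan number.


C_1 through C_9: 1, 2, 5, 14, 42, 132, 429, 1430, 4862
Sum = 1 + 2 + 5 + 14 + 42 + 132 + 429 + 1430 + 4862
= 6917

6917


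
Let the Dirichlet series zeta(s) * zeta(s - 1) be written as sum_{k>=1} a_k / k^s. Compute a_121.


Convolution gives a_k = sum_{d | k} d * 1 = sum_{d | k} d = sigma(k), the sum of positive divisors of k.
For k = 121, the divisors are 1, 11, 121, so
sigma(121) = 1 + 11 + 121 = 133.

133


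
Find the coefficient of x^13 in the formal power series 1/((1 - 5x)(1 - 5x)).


By partial fractions or Cauchy convolution:
The coefficient equals sum_{k=0}^{13} 5^k * 5^(13-k).
= 17089843750

17089843750


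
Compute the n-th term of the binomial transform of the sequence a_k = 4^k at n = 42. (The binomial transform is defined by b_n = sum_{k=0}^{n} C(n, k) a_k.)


With a_k = 4^k, b_n = sum_{k=0}^{n} C(n, k) 4^k = (1 + 4)^n by the binomial theorem.
For n = 42: (1 + 4)^42 = 5^42 = 227373675443232059478759765625.

227373675443232059478759765625


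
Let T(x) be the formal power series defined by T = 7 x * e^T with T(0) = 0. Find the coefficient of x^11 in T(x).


Apply the Lagrange inversion formula: if T = 7 x * phi(T) with phi(t) = e^t, then
[x^n] T = 7^n * (1/n) [t^(n-1)] phi(t)^n = 7^n * (1/n) [t^(n-1)] e^(n t) = 7^n * (1/n) * n^(n-1) / (n-1)! = 7^n * n^(n-1) / n!.
When c = 1 this is the Cayley count of rooted labeled trees on n vertices, divided by n!.
For n = 11: 7^11 * 11^10 / 11! = 1977326743 * 25937424601/39916800 = 666061861144200059/518400.

666061861144200059/518400


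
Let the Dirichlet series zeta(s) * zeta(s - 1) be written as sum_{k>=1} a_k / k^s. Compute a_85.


Convolution gives a_k = sum_{d | k} d * 1 = sum_{d | k} d = sigma(k), the sum of positive divisors of k.
For k = 85, the divisors are 1, 5, 17, 85, so
sigma(85) = 1 + 5 + 17 + 85 = 108.

108


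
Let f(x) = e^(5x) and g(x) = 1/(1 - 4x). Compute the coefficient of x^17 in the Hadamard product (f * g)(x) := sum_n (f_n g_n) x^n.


Expanding: f_k = 5^k/k! (from e^(5x)) and g_k = 4^k (from 1/(1 - 4x)). So the Hadamard coefficient (f * g)_k = 5^k 4^k / k! = (20)^k / k!.
For k = 17: 20^17/17! = 13107200000000000000000/355687428096000 = 3200000000000000/86837751.

3200000000000000/86837751


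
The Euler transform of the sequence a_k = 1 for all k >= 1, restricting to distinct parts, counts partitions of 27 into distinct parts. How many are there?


Partitions of 27 into distinct parts can be computed via generating function.
Product (1+x)(1+x^2)(1+x^3)...
The coefficient of x^27 = 192

192


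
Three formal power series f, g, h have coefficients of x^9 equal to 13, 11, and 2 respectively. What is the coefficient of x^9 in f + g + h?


Series addition is componentwise:
13 + 11 + 2
= 26

26


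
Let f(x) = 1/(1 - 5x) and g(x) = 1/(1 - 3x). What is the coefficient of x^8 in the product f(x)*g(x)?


The coefficient of x^n in f*g is the Cauchy product: sum_{k=0}^{n} a^k * b^(n-k).
With a=5, b=3, n=8:
sum_{k=0}^{8} 5^k * 3^(8-k)
= 966721

966721


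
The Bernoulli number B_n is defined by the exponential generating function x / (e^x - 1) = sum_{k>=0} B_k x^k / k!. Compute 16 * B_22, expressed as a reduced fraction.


Bernoulli numbers can also be computed recursively via B_0 = 1 and sum_{j=0}^{m} C(m+1, j) B_j = 0 for m >= 1. Odd-index Bernoulli numbers vanish for k >= 3.
Computing B_22 = 854513/138, so 16 * B_22 = 16 * 854513/138 = 6836104/69.

6836104/69


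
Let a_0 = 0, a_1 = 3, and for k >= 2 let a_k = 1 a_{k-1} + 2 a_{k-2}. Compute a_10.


Iterating the recurrence forward:
a_0 = 0
a_1 = 3
a_2 = 1*3 + 2*0 = 3
a_3 = 1*3 + 2*3 = 9
a_4 = 1*9 + 2*3 = 15
a_5 = 1*15 + 2*9 = 33
a_6 = 1*33 + 2*15 = 63
a_7 = 1*63 + 2*33 = 129
a_8 = 1*129 + 2*63 = 255
a_9 = 1*255 + 2*129 = 513
a_10 = 1*513 + 2*255 = 1023
So a_10 = 1023.

1023


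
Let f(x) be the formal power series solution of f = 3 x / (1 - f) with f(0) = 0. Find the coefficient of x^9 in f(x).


Apply Lagrange inversion: f = 3 x * phi(f) with phi(t) = 1/(1 - t), so
[x^n] f = 3^n * (1/n) [t^(n-1)] phi(t)^n = 3^n * (1/n) [t^(n-1)] (1 - t)^(-n) = 3^n * (1/n) C(2n - 2, n - 1) = 3^n * C_{n-1}.
For n = 9: C_8 = C(16, 8) / 9 = 12870/9 = 1430.
With the 3^9 = 19683 factor, the coefficient is 19683 * 1430 = 28146690.

28146690


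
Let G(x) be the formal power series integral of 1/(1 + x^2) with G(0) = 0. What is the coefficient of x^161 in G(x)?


1/(1 + x^2) = sum_{j>=0} (-1)^j x^(2j). Integrating termwise with G(0) = 0:
G(x) = sum_{j>=0} (-1)^j x^(2j+1) / (2j+1) = arctan(x).
Only odd powers are nonzero. For x^161 write 161 = 2*80 + 1, giving
(-1)^80 / 161 = 1/161 = 1/161.

1/161


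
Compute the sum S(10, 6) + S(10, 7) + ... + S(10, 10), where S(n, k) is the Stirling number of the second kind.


By definition, S(n, k) counts partitions of an n-set into exactly k nonempty blocks.
Computing row n = 10 for k = 6..10:
S(10, k): 22827, 5880, 750, 45, 1
Sum = 29503.

29503


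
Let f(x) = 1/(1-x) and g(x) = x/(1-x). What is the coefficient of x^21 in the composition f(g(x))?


First simplify the composition: f(g(x)) = 1/(1 - x/(1-x)) = (1-x)/((1-x) - x) = (1-x)/(1-2x).
Now extract the coefficient. Write (1-x)/(1-2x) = 1/(1-2x) - x/(1-2x).
The coefficient of x^n in 1/(1-2x) is 2^n, and in x/(1-2x) is 2^(n-1) (for n >= 1).
So the coefficient of x^21 is 2^21 - 2^20 = 2097152 - 1048576 = 1048576.

1048576


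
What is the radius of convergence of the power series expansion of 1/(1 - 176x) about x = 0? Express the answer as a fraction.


Expanding 1/(1 - 176x) = sum_{k>=0} 176^k x^k, the series converges when |176x| < 1, i.e., |x| < 1/176.
So the radius of convergence is 1/176 = 1/176.

1/176


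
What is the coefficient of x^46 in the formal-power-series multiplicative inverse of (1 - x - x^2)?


Let the inverse be f(x) = sum_{k>=0} a_k x^k. From f(x) * (1 - x - x^2) = 1 and matching coefficients:
 x^0: a_0 = 1.
 x^1: a_1 - a_0 = 0, so a_1 = 1.
 x^k (k >= 2): a_k - a_{k-1} - a_{k-2} = 0, i.e. a_k = a_{k-1} + a_{k-2}.
This is the Fibonacci-type recurrence shifted so that a_0 = a_1 = 1.
Iterating: a_0=1, a_1=1, a_2=2, a_3=3, a_4=5, a_5=8, a_6=13, a_7=21, a_8=34, a_9=55, ...
a_46 = 2971215073.

2971215073


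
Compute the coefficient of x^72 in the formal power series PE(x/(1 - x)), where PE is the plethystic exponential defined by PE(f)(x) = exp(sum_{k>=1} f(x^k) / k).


For f(x) = x/(1 - x) we have
sum_{k>=1} f(x^k) / k = sum_{k>=1} (1/k) * x^k / (1 - x^k) = sum_{k, m >= 1} x^(k m) / k,
which after exponentiating simplifies to
PE(x/(1 - x)) = prod_{k>=1} 1 / (1 - x^k).
This is the generating function for the partition function p(n), so the coefficient of x^72 is p(72).
Computing p(72) by dynamic programming over parts 1, 2, ..., 72: p(72) = 5392783.

5392783


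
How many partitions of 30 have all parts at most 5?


Using the generating function (1-x)^(-1)(1-x^2)^(-1)...(1-x^5)^(-1),
the coefficient of x^30 counts these restricted partitions.
Result = 674

674


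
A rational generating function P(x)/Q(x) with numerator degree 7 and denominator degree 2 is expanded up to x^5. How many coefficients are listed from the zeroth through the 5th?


Expanding up to x^5 gives the coefficients for x^0, x^1, ..., x^5.
That is 5 + 1 = 6 coefficients in total.

6


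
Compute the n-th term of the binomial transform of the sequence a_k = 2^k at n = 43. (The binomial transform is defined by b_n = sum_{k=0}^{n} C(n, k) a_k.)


With a_k = 2^k, b_n = sum_{k=0}^{n} C(n, k) 2^k = (1 + 2)^n by the binomial theorem.
For n = 43: (1 + 2)^43 = 3^43 = 328256967394537077627.

328256967394537077627


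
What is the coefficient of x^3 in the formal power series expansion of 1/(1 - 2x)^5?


The general identity 1/(1 - c x)^r = sum_{k>=0} c^k C(k + r - 1, r - 1) x^k follows by substituting y = c x into 1/(1 - y)^r = sum_{k>=0} C(k + r - 1, r - 1) y^k.
For c = 2, r = 5, k = 3:
2^3 * C(7, 4) = 8 * 35 = 280.

280


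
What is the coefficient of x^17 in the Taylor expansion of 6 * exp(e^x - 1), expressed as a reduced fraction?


exp(e^x - 1) = sum_{k>=0} Bell_k x^k / k!, where Bell_k is the k-th Bell number.
So the coefficient of x^17 is 6 * Bell_17 / 17!.
Computing: Bell_17 = 82864869804 and 17! = 355687428096000, giving
6 * 82864869804/355687428096000 = 255755771/182966784000.

255755771/182966784000


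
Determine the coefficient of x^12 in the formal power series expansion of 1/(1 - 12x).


The geometric series identity gives 1/(1 - c x) = sum_{k>=0} c^k x^k, so the coefficient of x^k is c^k.
Here c = 12 and k = 12.
Computing: 12^12 = 8916100448256

8916100448256


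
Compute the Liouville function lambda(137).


The Liouville function is lambda(k) = (-1)^Omega(k), where Omega(k) counts the prime factors of k with multiplicity.
Factoring: 137 = 137, so Omega(137) = 1.
lambda(137) = (-1)^1 = -1.

-1


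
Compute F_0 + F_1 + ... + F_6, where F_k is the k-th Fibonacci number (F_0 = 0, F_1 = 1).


Use the identity sum_{k=0}^{N} F_k = F_{N+2} - 1 (which follows from F_{k+2} - F_{k+1} = F_k). Then
sum_{k=0}^{6} F_k = (F_{8} - 1) - (F_{1} - 1) = F_{8} - F_{1}.
Computing: F_{8} = 21, F_{1} = 1, so
Sum = 21 - 1 = 20.

20


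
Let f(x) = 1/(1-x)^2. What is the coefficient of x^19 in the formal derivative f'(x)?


Differentiate: d/dx [ 1/(1-x)^r ] = r / (1-x)^(r+1).
Here r = 2, so f'(x) = 2 / (1-x)^3.
The expansion of 1/(1-x)^(r+1) has coefficient of x^n equal to C(n+r, r).
So the coefficient of x^19 in f'(x) is
2 * C(21, 2) = 2 * 210 = 420

420


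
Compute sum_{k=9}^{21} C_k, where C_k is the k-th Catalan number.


C_9 through C_21: 4862, 16796, 58786, 208012, 742900, 2674440, 9694845, 35357670, 129644790, 477638700, 1767263190, 6564120420, 24466267020
Sum = 4862 + 16796 + 58786 + 208012 + 742900 + 2674440 + 9694845 + 35357670 + 129644790 + 477638700 + 1767263190 + 6564120420 + 24466267020
= 33453692431

33453692431


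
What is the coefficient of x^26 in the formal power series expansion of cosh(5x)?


The Maclaurin series is cosh(t) = sum_{m>=0} t^(2m) / (2m)!, so substituting t = 5x, only even powers of x are nonzero, with coefficient of x^(2m) equal to 5^(2m) / (2m)!.
For x^26 the coefficient is 5^26/26! = 1490116119384765625/403291461126605635584000000 = 95367431640625/25810653512102760677376.

95367431640625/25810653512102760677376


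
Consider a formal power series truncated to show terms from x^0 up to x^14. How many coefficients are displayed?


From x^0 to x^14 inclusive, the count is 14 - 0 + 1 = 15.

15


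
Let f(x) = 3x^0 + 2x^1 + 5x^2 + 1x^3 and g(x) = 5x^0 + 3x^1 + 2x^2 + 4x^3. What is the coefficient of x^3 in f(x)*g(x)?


Cauchy product at x^3:
3*4 + 2*2 + 5*3 + 1*5
= 36

36


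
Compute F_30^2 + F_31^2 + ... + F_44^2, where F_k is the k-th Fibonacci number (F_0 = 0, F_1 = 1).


There is a standard identity sum_{k=0}^{N} F_k^2 = F_N * F_{N+1} (proved inductively from the telescoping relation F_k^2 = F_k F_{k+1} - F_{k-1} F_k). Then
sum_{k=30}^{44} F_k^2 = F_44 F_45 - F_29 F_30.
Computing: F_44 = 701408733, F_45 = 1134903170, F_29 = 514229, F_30 = 832040.
Sum = 701408733 * 1134903170 - 514229 * 832040 = 796030566688286450.

796030566688286450


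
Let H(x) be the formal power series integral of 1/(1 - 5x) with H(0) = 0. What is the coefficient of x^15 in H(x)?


1/(1 - 5x) = sum_{k>=0} 5^k x^k. Integrating termwise with H(0) = 0:
H(x) = sum_{k>=0} 5^k x^(k+1) / (k+1) = sum_{m>=1} 5^(m-1) x^m / m.
For m = 15: 5^14/15 = 6103515625/15 = 1220703125/3.

1220703125/3


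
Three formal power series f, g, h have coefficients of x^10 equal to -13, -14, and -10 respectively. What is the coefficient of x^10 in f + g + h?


Series addition is componentwise:
-13 + -14 + -10
= -37

-37


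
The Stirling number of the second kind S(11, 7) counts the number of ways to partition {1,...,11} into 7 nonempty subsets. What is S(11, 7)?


Using the explicit formula S(n,k) = (1/k!) sum_{j=0}^{k} (-1)^(k-j) C(k,j) j^n:
S(11, 7) = 63987
Equivalently, S(n,k) is n! times the coefficient of x^n in the EGF (e^x - 1)^k / k!.

63987


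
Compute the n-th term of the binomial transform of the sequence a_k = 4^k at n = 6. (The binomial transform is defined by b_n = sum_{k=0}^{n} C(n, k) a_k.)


With a_k = 4^k, b_n = sum_{k=0}^{n} C(n, k) 4^k = (1 + 4)^n by the binomial theorem.
For n = 6: (1 + 4)^6 = 5^6 = 15625.

15625


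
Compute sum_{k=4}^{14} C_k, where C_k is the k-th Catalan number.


C_4 through C_14: 14, 42, 132, 429, 1430, 4862, 16796, 58786, 208012, 742900, 2674440
Sum = 14 + 42 + 132 + 429 + 1430 + 4862 + 16796 + 58786 + 208012 + 742900 + 2674440
= 3707843

3707843


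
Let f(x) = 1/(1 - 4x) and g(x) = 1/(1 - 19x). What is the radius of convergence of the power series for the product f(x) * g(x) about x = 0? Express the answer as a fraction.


The radius of 1/(1 - 4x) is 1/4 (nearest singularity at x = 1/4), and the radius of 1/(1 - 19x) is 1/19.
The product f(x)*g(x) = 1/((1 - 4x)(1 - 19x)) has singularities at both 1/4 and 1/19, so its radius of convergence is the distance to the nearest one:
min(1/4, 1/19) = 1/19.

1/19


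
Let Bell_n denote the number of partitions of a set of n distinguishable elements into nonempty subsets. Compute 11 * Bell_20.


Bell_20 can be computed from the Bell triangle or from Dobinski's identity Bell_n = (1/e) * sum_{k>=0} k^n / k!.
Computing Bell_20 = 51724158235372.
Then 11 * 51724158235372 = 568965740589092.

568965740589092


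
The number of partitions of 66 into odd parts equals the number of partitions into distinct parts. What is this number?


Computing partitions of 66 into odd parts (1, 3, 5, ...):
Using the generating function prod_{k>=0} 1/(1-x^(2k+1)),
the count is 20132

20132


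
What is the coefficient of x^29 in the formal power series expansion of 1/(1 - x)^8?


The negative binomial / multiset identity is
1/(1 - x)^r = sum_{k>=0} C(k + r - 1, r - 1) x^k.
Here r = 8 and k = 29, so the coefficient is
C(29 + 7, 7) = C(36, 7)
= 8347680

8347680


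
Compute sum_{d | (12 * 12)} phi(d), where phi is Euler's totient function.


First, 12 * 12 = 144. One classical identity is sum_{d | n} phi(d) = n (each k in [1, n] has a unique gcd with n, and among the k's with gcd(k, n) = n/d there are phi(d) of them). So the sum equals 144. We also verify directly:
Divisors of 144: 1, 2, 3, 4, 6, 8, 9, 12, 16, 18, 24, 36, 48, 72, 144.
phi values: 1, 1, 2, 2, 2, 4, 6, 4, 8, 6, 8, 12, 16, 24, 48.
Sum = 144.

144


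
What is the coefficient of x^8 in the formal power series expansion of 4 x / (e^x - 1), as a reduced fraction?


The exponential generating function for Bernoulli numbers is
x / (e^x - 1) = sum_{k>=0} B_k x^k / k!.
So the coefficient of x^8 in 4 x / (e^x - 1) is 4 B_8 / 8!.
Computing: B_8 = -1/30, 8! = 40320, giving
4 * -1/30 / 40320 = -1/302400.

-1/302400


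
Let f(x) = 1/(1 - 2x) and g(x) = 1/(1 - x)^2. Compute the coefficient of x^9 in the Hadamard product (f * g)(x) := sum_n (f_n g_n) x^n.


f has coefficients f_k = 2^k. For g = 1/(1 - x)^2 the coefficient is g_k = C(k + 1, 1) = k + 1. The Hadamard coefficient is (f * g)_k = 2^k * (k + 1).
For k = 9: 2^9 * 10 = 512 * 10 = 5120.

5120


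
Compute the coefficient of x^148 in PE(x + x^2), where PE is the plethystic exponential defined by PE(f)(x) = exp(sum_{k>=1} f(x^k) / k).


With f(x) = x + x^2, the exponent is sum_{k>=1} (x^k + x^(2k)) / k = -ln(1 - x) - ln(1 - x^2). Exponentiating:
PE(x + x^2) = 1 / ((1 - x)(1 - x^2)).
This is the generating function for partitions of n into parts of size 1 or 2. The number of 2's can be any j in 0..74, and the rest are 1's, so
[x^148] = floor(148/2) + 1 = 75.

75


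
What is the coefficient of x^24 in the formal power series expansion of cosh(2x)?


The Maclaurin series is cosh(t) = sum_{m>=0} t^(2m) / (2m)!, so substituting t = 2x, only even powers of x are nonzero, with coefficient of x^(2m) equal to 2^(2m) / (2m)!.
For x^24 the coefficient is 2^24/24! = 16777216/620448401733239439360000 = 4/147926426347074375.

4/147926426347074375


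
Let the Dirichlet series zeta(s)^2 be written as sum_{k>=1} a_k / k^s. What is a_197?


The Dirichlet convolution of the constant function 1 with itself gives (1 * 1)(k) = sum_{d | k} 1 = d(k), the number of positive divisors of k.
Since zeta(s) = sum_{k>=1} 1/k^s, we have zeta(s)^2 = sum_{k>=1} d(k)/k^s, so a_k = d(k).
For k = 197: the divisors are 1, 197.
Count = 2.

2


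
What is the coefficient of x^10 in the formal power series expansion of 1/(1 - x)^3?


The expansion 1/(1 - x)^r = sum_{k>=0} C(k + r - 1, r - 1) x^k follows from the multiset / negative-binomial theorem (or from repeated differentiation of the geometric series).
For r = 3 and k = 10:
C(12, 2) = 479001600 / (2 * 3628800) = 66.

66


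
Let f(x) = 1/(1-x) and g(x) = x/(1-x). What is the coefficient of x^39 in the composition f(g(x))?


First simplify the composition: f(g(x)) = 1/(1 - x/(1-x)) = (1-x)/((1-x) - x) = (1-x)/(1-2x).
Now extract the coefficient. Write (1-x)/(1-2x) = 1/(1-2x) - x/(1-2x).
The coefficient of x^n in 1/(1-2x) is 2^n, and in x/(1-2x) is 2^(n-1) (for n >= 1).
So the coefficient of x^39 is 2^39 - 2^38 = 549755813888 - 274877906944 = 274877906944.

274877906944


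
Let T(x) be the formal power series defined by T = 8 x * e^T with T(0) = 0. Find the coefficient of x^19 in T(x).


Apply the Lagrange inversion formula: if T = 8 x * phi(T) with phi(t) = e^t, then
[x^n] T = 8^n * (1/n) [t^(n-1)] phi(t)^n = 8^n * (1/n) [t^(n-1)] e^(n t) = 8^n * (1/n) * n^(n-1) / (n-1)! = 8^n * n^(n-1) / n!.
When c = 1 this is the Cayley count of rooted labeled trees on n vertices, divided by n!.
For n = 19: 8^19 * 19^18 / 19! = 144115188075855872 * 104127350297911241532841/121645100408832000 = 12051498149690331337951905818083328/97692469875.

12051498149690331337951905818083328/97692469875


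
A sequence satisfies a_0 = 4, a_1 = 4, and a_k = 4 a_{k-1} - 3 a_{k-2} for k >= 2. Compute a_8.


The characteristic equation is t^2 - 4 t + 3 = 0, with roots r_1 = 3 and r_2 = 1 (so c_1 = r_1 + r_2, c_2 = -r_1 r_2 as required).
One can use the closed form a_n = A r_1^n + B r_2^n, but direct iteration is more reliable:
a_0 = 4, a_1 = 4, a_2 = 4, a_3 = 4, a_4 = 4, a_5 = 4, a_6 = 4, a_7 = 4, a_8 = 4.
So a_8 = 4.

4


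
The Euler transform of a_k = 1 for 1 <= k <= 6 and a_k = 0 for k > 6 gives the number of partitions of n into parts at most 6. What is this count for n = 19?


Partitions of 19 into parts at most 6:
Using generating function (1-x)^(-1)(1-x^2)^(-1)...(1-x^6)^(-1),
the coefficient of x^19 = 235

235


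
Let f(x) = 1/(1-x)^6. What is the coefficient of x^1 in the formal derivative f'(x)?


Differentiate: d/dx [ 1/(1-x)^r ] = r / (1-x)^(r+1).
Here r = 6, so f'(x) = 6 / (1-x)^7.
The expansion of 1/(1-x)^(r+1) has coefficient of x^n equal to C(n+r, r).
So the coefficient of x^1 in f'(x) is
6 * C(7, 6) = 6 * 7 = 42

42


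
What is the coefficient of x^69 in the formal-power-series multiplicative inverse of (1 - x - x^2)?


Let the inverse be f(x) = sum_{k>=0} a_k x^k. From f(x) * (1 - x - x^2) = 1 and matching coefficients:
 x^0: a_0 = 1.
 x^1: a_1 - a_0 = 0, so a_1 = 1.
 x^k (k >= 2): a_k - a_{k-1} - a_{k-2} = 0, i.e. a_k = a_{k-1} + a_{k-2}.
This is the Fibonacci-type recurrence shifted so that a_0 = a_1 = 1.
Iterating: a_0=1, a_1=1, a_2=2, a_3=3, a_4=5, a_5=8, a_6=13, a_7=21, a_8=34, a_9=55, ...
a_69 = 190392490709135.

190392490709135


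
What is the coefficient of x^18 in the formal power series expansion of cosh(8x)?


The Maclaurin series is cosh(t) = sum_{m>=0} t^(2m) / (2m)!, so substituting t = 8x, only even powers of x are nonzero, with coefficient of x^(2m) equal to 8^(2m) / (2m)!.
For x^18 the coefficient is 8^18/18! = 18014398509481984/6402373705728000 = 274877906944/97692469875.

274877906944/97692469875


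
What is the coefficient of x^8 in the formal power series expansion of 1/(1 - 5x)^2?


The general identity 1/(1 - c x)^r = sum_{k>=0} c^k C(k + r - 1, r - 1) x^k follows by substituting y = c x into 1/(1 - y)^r = sum_{k>=0} C(k + r - 1, r - 1) y^k.
For c = 5, r = 2, k = 8:
5^8 * C(9, 1) = 390625 * 9 = 3515625.

3515625


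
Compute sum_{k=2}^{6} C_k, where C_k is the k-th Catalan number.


C_2 through C_6: 2, 5, 14, 42, 132
Sum = 2 + 5 + 14 + 42 + 132
= 195

195


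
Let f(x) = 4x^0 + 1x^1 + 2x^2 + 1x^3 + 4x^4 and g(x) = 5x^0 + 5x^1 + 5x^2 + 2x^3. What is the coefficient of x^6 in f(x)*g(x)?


Cauchy product at x^6:
1*2 + 4*5
= 22

22


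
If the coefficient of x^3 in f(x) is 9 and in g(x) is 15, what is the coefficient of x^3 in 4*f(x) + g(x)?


Scalar multiplication scales coefficients: 4 * 9 = 36.
Then add the g coefficient: 36 + 15
= 51

51


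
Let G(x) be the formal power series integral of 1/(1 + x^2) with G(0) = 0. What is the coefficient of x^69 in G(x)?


1/(1 + x^2) = sum_{j>=0} (-1)^j x^(2j). Integrating termwise with G(0) = 0:
G(x) = sum_{j>=0} (-1)^j x^(2j+1) / (2j+1) = arctan(x).
Only odd powers are nonzero. For x^69 write 69 = 2*34 + 1, giving
(-1)^34 / 69 = 1/69 = 1/69.

1/69


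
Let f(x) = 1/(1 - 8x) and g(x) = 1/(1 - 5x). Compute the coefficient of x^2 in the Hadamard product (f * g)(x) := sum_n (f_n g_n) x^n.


f has coefficients f_k = 8^k and g has coefficients g_k = 5^k, so the Hadamard product has coefficient (f*g)_k = 8^k * 5^k = 40^k.
For k = 2: 40^2 = 1600.

1600


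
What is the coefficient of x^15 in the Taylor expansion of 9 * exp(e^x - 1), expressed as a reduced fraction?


exp(e^x - 1) = sum_{k>=0} Bell_k x^k / k!, where Bell_k is the k-th Bell number.
So the coefficient of x^15 is 9 * Bell_15 / 15!.
Computing: Bell_15 = 1382958545 and 15! = 1307674368000, giving
9 * 1382958545/1307674368000 = 276591709/29059430400.

276591709/29059430400


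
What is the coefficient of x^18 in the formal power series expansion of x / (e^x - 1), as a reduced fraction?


The exponential generating function for Bernoulli numbers is
x / (e^x - 1) = sum_{k>=0} B_k x^k / k!.
So the coefficient of x^18 in x / (e^x - 1) is B_18 / 18!.
Computing: B_18 = 43867/798, 18! = 6402373705728000, giving
43867/798 / 6402373705728000 = 43867/5109094217170944000.

43867/5109094217170944000


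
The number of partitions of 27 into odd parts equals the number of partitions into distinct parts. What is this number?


Computing partitions of 27 into odd parts (1, 3, 5, ...):
Using the generating function prod_{k>=0} 1/(1-x^(2k+1)),
the count is 192

192


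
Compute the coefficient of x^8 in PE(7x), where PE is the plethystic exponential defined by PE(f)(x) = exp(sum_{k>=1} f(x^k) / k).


With f(x) = 7x, the exponent is sum_{k>=1} 7 x^k / k = 7 * (-ln(1 - x)). Exponentiating:
PE(7x) = exp(-7 ln(1 - x)) = 1/(1 - x)^7.
By the negative binomial expansion, [x^n] 1/(1 - x)^7 = C(n + 6, 6).
For n = 8: C(14, 6) = 3003.

3003


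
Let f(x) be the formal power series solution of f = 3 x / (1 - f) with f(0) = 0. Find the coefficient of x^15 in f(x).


Apply Lagrange inversion: f = 3 x * phi(f) with phi(t) = 1/(1 - t), so
[x^n] f = 3^n * (1/n) [t^(n-1)] phi(t)^n = 3^n * (1/n) [t^(n-1)] (1 - t)^(-n) = 3^n * (1/n) C(2n - 2, n - 1) = 3^n * C_{n-1}.
For n = 15: C_14 = C(28, 14) / 15 = 40116600/15 = 2674440.
With the 3^15 = 14348907 factor, the coefficient is 14348907 * 2674440 = 38375290837080.

38375290837080


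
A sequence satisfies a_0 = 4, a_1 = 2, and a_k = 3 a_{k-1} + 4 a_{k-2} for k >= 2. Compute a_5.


The characteristic equation is t^2 - 3 t - 4 = 0, with roots r_1 = 4 and r_2 = -1 (so c_1 = r_1 + r_2, c_2 = -r_1 r_2 as required).
One can use the closed form a_n = A r_1^n + B r_2^n, but direct iteration is more reliable:
a_0 = 4, a_1 = 2, a_2 = 22, a_3 = 74, a_4 = 310, a_5 = 1226.
So a_5 = 1226.

1226


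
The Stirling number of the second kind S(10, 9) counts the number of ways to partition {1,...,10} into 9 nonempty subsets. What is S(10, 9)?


Using the explicit formula S(n,k) = (1/k!) sum_{j=0}^{k} (-1)^(k-j) C(k,j) j^n:
S(10, 9) = 45
Equivalently, S(n,k) is n! times the coefficient of x^n in the EGF (e^x - 1)^k / k!.

45


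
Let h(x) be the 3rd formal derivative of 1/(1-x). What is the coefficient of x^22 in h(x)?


Differentiating 3 times: d^3/dx^3 [1/(1-x)] = 3!/(1-x)^4.
The expansion 1/(1-x)^4 = sum_{k>=0} C(k+3, 3) x^k, so the coefficient of x^n in 3!/(1-x)^4 is 3! * C(n+3, 3).
For n = 22: 6 * C(25, 3) = 6 * 2300 = 13800

13800


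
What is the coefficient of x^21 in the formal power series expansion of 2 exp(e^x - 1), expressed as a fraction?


exp(e^x - 1) is the exponential generating function for the Bell numbers Bell_k: exp(e^x - 1) = sum_{k>=0} Bell_k x^k / k!.
So the coefficient of x^21 in 2 exp(e^x - 1) is 2 Bell_21 / 21!.
Computing: Bell_21 = 474869816156751 and 21! = 51090942171709440000, giving
2 * 474869816156751/51090942171709440000 = 158289938718917/8515157028618240000.

158289938718917/8515157028618240000


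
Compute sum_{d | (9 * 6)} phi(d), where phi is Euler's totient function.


First, 9 * 6 = 54. One classical identity is sum_{d | n} phi(d) = n (each k in [1, n] has a unique gcd with n, and among the k's with gcd(k, n) = n/d there are phi(d) of them). So the sum equals 54. We also verify directly:
Divisors of 54: 1, 2, 3, 6, 9, 18, 27, 54.
phi values: 1, 1, 2, 2, 6, 6, 18, 18.
Sum = 54.

54


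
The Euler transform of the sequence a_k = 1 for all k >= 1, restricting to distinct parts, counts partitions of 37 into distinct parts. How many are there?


Partitions of 37 into distinct parts can be computed via generating function.
Product (1+x)(1+x^2)(1+x^3)...
The coefficient of x^37 = 760

760


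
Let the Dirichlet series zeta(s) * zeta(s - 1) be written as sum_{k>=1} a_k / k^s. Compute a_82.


Convolution gives a_k = sum_{d | k} d * 1 = sum_{d | k} d = sigma(k), the sum of positive divisors of k.
For k = 82, the divisors are 1, 2, 41, 82, so
sigma(82) = 1 + 2 + 41 + 82 = 126.

126


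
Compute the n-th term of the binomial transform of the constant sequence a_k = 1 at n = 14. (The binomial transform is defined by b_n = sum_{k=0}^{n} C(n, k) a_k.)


With a_k = 1 for all k, b_n = sum_{k=0}^{n} C(n, k) = 2^n by the binomial theorem.
For n = 14: 2^14 = 16384.

16384


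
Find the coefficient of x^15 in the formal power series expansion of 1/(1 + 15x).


Write 1/(1 + c x) = 1/(1 - (-c) x) and apply the geometric-series identity
1/(1 - y) = sum_{k>=0} y^k to get 1/(1 + c x) = sum_{k>=0} (-c)^k x^k.
So the coefficient of x^k is (-c)^k = (-1)^k * c^k.
Here c = 15 and k = 15:
(-15)^15 = -1 * 437893890380859375 = -437893890380859375

-437893890380859375


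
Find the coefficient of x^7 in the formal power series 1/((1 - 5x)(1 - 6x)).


By partial fractions or Cauchy convolution:
The coefficient equals sum_{k=0}^{7} 5^k * 6^(7-k).
= 1288991

1288991


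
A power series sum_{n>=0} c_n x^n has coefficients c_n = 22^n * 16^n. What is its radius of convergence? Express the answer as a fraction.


By the root test (Cauchy-Hadamard), the radius is R = 1 / limsup_n |c_n|^(1/n).
Here |c_n|^(1/n) = (22^n * 16^n)^(1/n) = 22 * 16 = 352 for all n.
So R = 1/352 = 1/352.

1/352


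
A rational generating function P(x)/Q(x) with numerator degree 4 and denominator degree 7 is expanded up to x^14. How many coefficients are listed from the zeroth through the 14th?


Expanding up to x^14 gives the coefficients for x^0, x^1, ..., x^14.
That is 14 + 1 = 15 coefficients in total.

15


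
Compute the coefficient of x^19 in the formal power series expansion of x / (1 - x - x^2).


Let f(x) = sum_{k>=0} a_k x^k. Multiplying f(x) * (1 - x - x^2) = x and matching coefficients gives a_0 = 0, a_1 = 1, and a_k = a_{k-1} + a_{k-2} for k >= 2. These are the Fibonacci numbers F_k.
Iterating from F_0 = 0, F_1 = 1:
F_0=0, F_1=1, F_2=1, F_3=2, F_4=3, F_5=5, F_6=8, F_7=13, F_8=21, F_9=34, ...
F_19 = 4181.

4181


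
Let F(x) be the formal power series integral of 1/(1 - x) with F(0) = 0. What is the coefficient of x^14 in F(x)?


1/(1 - x) = sum_{k>=0} x^k. Integrating termwise and using F(0) = 0 gives
F(x) = sum_{k>=0} x^(k+1) / (k+1) = sum_{m>=1} x^m / m = -ln(1 - x).
So the coefficient of x^14 is 1/14 = 1/14.

1/14


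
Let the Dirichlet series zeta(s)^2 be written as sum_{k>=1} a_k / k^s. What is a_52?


The Dirichlet convolution of the constant function 1 with itself gives (1 * 1)(k) = sum_{d | k} 1 = d(k), the number of positive divisors of k.
Since zeta(s) = sum_{k>=1} 1/k^s, we have zeta(s)^2 = sum_{k>=1} d(k)/k^s, so a_k = d(k).
For k = 52: the divisors are 1, 2, 4, 13, 26, 52.
Count = 6.

6


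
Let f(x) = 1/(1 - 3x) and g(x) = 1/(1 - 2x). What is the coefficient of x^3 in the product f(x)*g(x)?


The coefficient of x^n in f*g is the Cauchy product: sum_{k=0}^{n} a^k * b^(n-k).
With a=3, b=2, n=3:
sum_{k=0}^{3} 3^k * 2^(3-k)
= 65

65


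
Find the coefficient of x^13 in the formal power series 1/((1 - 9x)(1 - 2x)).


By partial fractions or Cauchy convolution:
The coefficient equals sum_{k=0}^{13} 9^k * 2^(13-k).
= 3268113205511

3268113205511


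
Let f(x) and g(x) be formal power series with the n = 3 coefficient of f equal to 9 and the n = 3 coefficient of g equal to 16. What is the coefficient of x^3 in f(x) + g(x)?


Addition of formal power series is termwise.
The coefficient of x^3 in f + g = 9 + 16
= 25

25


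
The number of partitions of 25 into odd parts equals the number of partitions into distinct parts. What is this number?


Computing partitions of 25 into odd parts (1, 3, 5, ...):
Using the generating function prod_{k>=0} 1/(1-x^(2k+1)),
the count is 142

142


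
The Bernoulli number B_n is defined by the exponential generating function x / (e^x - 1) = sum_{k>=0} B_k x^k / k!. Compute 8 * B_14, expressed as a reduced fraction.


Bernoulli numbers can also be computed recursively via B_0 = 1 and sum_{j=0}^{m} C(m+1, j) B_j = 0 for m >= 1. Odd-index Bernoulli numbers vanish for k >= 3.
Computing B_14 = 7/6, so 8 * B_14 = 8 * 7/6 = 28/3.

28/3


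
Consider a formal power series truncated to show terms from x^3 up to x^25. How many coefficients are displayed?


From x^3 to x^25 inclusive, the count is 25 - 3 + 1 = 23.

23


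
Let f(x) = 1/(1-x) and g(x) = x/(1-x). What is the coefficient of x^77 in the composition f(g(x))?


First simplify the composition: f(g(x)) = 1/(1 - x/(1-x)) = (1-x)/((1-x) - x) = (1-x)/(1-2x).
Now extract the coefficient. Write (1-x)/(1-2x) = 1/(1-2x) - x/(1-2x).
The coefficient of x^n in 1/(1-2x) is 2^n, and in x/(1-2x) is 2^(n-1) (for n >= 1).
So the coefficient of x^77 is 2^77 - 2^76 = 151115727451828646838272 - 75557863725914323419136 = 75557863725914323419136.

75557863725914323419136


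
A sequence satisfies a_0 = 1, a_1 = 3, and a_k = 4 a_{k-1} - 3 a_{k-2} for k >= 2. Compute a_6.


The characteristic equation is t^2 - 4 t + 3 = 0, with roots r_1 = 3 and r_2 = 1 (so c_1 = r_1 + r_2, c_2 = -r_1 r_2 as required).
One can use the closed form a_n = A r_1^n + B r_2^n, but direct iteration is more reliable:
a_0 = 1, a_1 = 3, a_2 = 9, a_3 = 27, a_4 = 81, a_5 = 243, a_6 = 729.
So a_6 = 729.

729


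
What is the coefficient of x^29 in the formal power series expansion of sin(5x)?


The Maclaurin series is sin(t) = sum_{k>=0} (-1)^k t^(2k+1) / (2k+1)!, so substituting t = 5x, only odd powers of x are nonzero, with coefficient of x^(2k+1) equal to (-1)^k 5^(2k+1) / (2k+1)!.
Write 29 = 2*14 + 1, giving the coefficient (-1)^14 * 5^29 / 29! = 186264514923095703125/8841761993739701954543616000000 = 11920928955078125/565872767599340925090791424.

11920928955078125/565872767599340925090791424


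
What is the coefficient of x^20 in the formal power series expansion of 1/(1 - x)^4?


The negative binomial / multiset identity is
1/(1 - x)^r = sum_{k>=0} C(k + r - 1, r - 1) x^k.
Here r = 4 and k = 20, so the coefficient is
C(20 + 3, 3) = C(23, 3)
= 1771

1771


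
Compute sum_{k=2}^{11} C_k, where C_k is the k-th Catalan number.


C_2 through C_11: 2, 5, 14, 42, 132, 429, 1430, 4862, 16796, 58786
Sum = 2 + 5 + 14 + 42 + 132 + 429 + 1430 + 4862 + 16796 + 58786
= 82498

82498


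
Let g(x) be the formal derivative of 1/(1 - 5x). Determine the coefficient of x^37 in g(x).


Differentiate termwise: d/dx sum_{k>=0} 5^k x^k = sum_{k>=1} k 5^k x^(k-1) = sum_{j>=0} (j+1) 5^(j+1) x^j.
Equivalently, d/dx [1/(1 - 5x)] = 5/(1 - 5x)^2.
For j = 37: 38 * 5^38 = 38 * 363797880709171295166015625 = 13824319466948509216308593750.

13824319466948509216308593750


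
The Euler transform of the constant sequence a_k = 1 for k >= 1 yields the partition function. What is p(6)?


The Euler transform converts the sequence a_k = 1 into the number of integer partitions.
Using the recurrence or dynamic programming:
p(6) = 11

11


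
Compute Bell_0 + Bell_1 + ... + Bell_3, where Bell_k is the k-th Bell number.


Recall Bell_k counts set partitions of a k-set (with Bell_0 = 1 by convention).
Bell_0 through Bell_3: 1, 1, 2, 5
Sum = 1 + 1 + 2 + 5 = 9.

9


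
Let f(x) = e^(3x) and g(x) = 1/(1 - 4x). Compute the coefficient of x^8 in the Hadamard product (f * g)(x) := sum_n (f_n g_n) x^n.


Expanding: f_k = 3^k/k! (from e^(3x)) and g_k = 4^k (from 1/(1 - 4x)). So the Hadamard coefficient (f * g)_k = 3^k 4^k / k! = (12)^k / k!.
For k = 8: 12^8/8! = 429981696/40320 = 373248/35.

373248/35


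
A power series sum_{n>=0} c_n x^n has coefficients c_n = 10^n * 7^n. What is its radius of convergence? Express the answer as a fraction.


By the root test (Cauchy-Hadamard), the radius is R = 1 / limsup_n |c_n|^(1/n).
Here |c_n|^(1/n) = (10^n * 7^n)^(1/n) = 10 * 7 = 70 for all n.
So R = 1/70 = 1/70.

1/70


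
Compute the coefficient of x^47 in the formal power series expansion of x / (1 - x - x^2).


Let f(x) = sum_{k>=0} a_k x^k. Multiplying f(x) * (1 - x - x^2) = x and matching coefficients gives a_0 = 0, a_1 = 1, and a_k = a_{k-1} + a_{k-2} for k >= 2. These are the Fibonacci numbers F_k.
Iterating from F_0 = 0, F_1 = 1:
F_0=0, F_1=1, F_2=1, F_3=2, F_4=3, F_5=5, F_6=8, F_7=13, F_8=21, F_9=34, ...
F_47 = 2971215073.

2971215073


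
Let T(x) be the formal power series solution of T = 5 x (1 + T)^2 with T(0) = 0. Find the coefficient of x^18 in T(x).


Apply the Lagrange inversion formula: if T = 5 x * phi(T) with phi(t) = (1 + t)^2, then [x^n] T = 5^n * (1/n) [t^(n-1)] phi(t)^n = 5^n * (1/n) [t^(n-1)] (1 + t)^(2n) = 5^n * (1/n) C(2n, n-1).
Using the identity C(2n, n-1) = C(2n, n) * n / (n+1), the unscaled factor equals C(2n, n) / (n+1) = C_n, the n-th Catalan number.
For n = 18: C_18 = C(36, 18) / 19 = 9075135300/19 = 477638700.
With the 5^18 = 3814697265625 factor, the coefficient is 3814697265625 * 477638700 = 1822047042846679687500.

1822047042846679687500


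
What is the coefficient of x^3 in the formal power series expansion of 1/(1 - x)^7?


The expansion 1/(1 - x)^r = sum_{k>=0} C(k + r - 1, r - 1) x^k follows from the multiset / negative-binomial theorem (or from repeated differentiation of the geometric series).
For r = 7 and k = 3:
C(9, 6) = 362880 / (720 * 6) = 84.

84


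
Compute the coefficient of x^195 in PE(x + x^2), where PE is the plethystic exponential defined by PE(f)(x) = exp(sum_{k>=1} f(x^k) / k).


With f(x) = x + x^2, the exponent is sum_{k>=1} (x^k + x^(2k)) / k = -ln(1 - x) - ln(1 - x^2). Exponentiating:
PE(x + x^2) = 1 / ((1 - x)(1 - x^2)).
This is the generating function for partitions of n into parts of size 1 or 2. The number of 2's can be any j in 0..97, and the rest are 1's, so
[x^195] = floor(195/2) + 1 = 98.

98


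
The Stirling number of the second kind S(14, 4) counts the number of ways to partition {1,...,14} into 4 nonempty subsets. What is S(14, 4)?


Using the explicit formula S(n,k) = (1/k!) sum_{j=0}^{k} (-1)^(k-j) C(k,j) j^n:
S(14, 4) = 10391745
Equivalently, S(n,k) is n! times the coefficient of x^n in the EGF (e^x - 1)^k / k!.

10391745


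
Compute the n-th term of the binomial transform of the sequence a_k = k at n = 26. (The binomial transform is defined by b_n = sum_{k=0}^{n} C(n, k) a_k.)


With a_k = k, b_n = sum_{k=0}^{n} C(n, k) k. Using k * C(n, k) = n * C(n-1, k-1) gives b_n = n * sum_{k>=1} C(n-1, k-1) = n * 2^(n-1).
For n = 26: 26 * 2^25 = 26 * 33554432 = 872415232.

872415232


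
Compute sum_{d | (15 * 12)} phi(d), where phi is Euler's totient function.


First, 15 * 12 = 180. One classical identity is sum_{d | n} phi(d) = n (each k in [1, n] has a unique gcd with n, and among the k's with gcd(k, n) = n/d there are phi(d) of them). So the sum equals 180. We also verify directly:
Divisors of 180: 1, 2, 3, 4, 5, 6, 9, 10, 12, 15, 18, 20, 30, 36, 45, 60, 90, 180.
phi values: 1, 1, 2, 2, 4, 2, 6, 4, 4, 8, 6, 8, 8, 12, 24, 16, 24, 48.
Sum = 180.

180


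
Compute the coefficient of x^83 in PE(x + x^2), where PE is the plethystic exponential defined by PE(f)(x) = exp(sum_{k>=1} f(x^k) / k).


With f(x) = x + x^2, the exponent is sum_{k>=1} (x^k + x^(2k)) / k = -ln(1 - x) - ln(1 - x^2). Exponentiating:
PE(x + x^2) = 1 / ((1 - x)(1 - x^2)).
This is the generating function for partitions of n into parts of size 1 or 2. The number of 2's can be any j in 0..41, and the rest are 1's, so
[x^83] = floor(83/2) + 1 = 42.

42


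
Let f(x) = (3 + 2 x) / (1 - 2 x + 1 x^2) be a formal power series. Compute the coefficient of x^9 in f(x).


Write f(x) = sum_{k>=0} a_k x^k. Multiplying both sides by 1 - 2 x + 1 x^2 gives
(1 - 2 x + 1 x^2) sum_{k>=0} a_k x^k = 3 + 2 x.
Matching coefficients:
 x^0: a_0 = 3
 x^1: a_1 - 2 a_0 = 2  =>  a_1 = 2*3 + 2 = 8
 x^k (k >= 2): a_k = 2 a_{k-1} - 1 a_{k-2}.
Iterating: a_2 = 13, a_3 = 18, a_4 = 23, a_5 = 28, a_6 = 33, a_7 = 38, a_8 = 43, a_9 = 48.
So the coefficient of x^9 is 48.

48


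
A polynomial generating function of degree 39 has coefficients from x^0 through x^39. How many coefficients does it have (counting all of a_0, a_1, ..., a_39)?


A polynomial of degree 39 takes the form a_0 + a_1 x + ... + a_39 x^39.
The number of coefficients is 39 + 1 = 40.

40


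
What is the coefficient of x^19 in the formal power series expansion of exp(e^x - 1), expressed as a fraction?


exp(e^x - 1) is the exponential generating function for the Bell numbers Bell_k: exp(e^x - 1) = sum_{k>=0} Bell_k x^k / k!.
So the coefficient of x^19 in exp(e^x - 1) is Bell_19 / 19!.
Computing: Bell_19 = 5832742205057 and 19! = 121645100408832000, giving
5832742205057/121645100408832000 = 5832742205057/121645100408832000.

5832742205057/121645100408832000


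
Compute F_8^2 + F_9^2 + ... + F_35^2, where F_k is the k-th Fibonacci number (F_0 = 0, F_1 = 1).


There is a standard identity sum_{k=0}^{N} F_k^2 = F_N * F_{N+1} (proved inductively from the telescoping relation F_k^2 = F_k F_{k+1} - F_{k-1} F_k). Then
sum_{k=8}^{35} F_k^2 = F_35 F_36 - F_7 F_8.
Computing: F_35 = 9227465, F_36 = 14930352, F_7 = 13, F_8 = 21.
Sum = 9227465 * 14930352 - 13 * 21 = 137769300517407.

137769300517407
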